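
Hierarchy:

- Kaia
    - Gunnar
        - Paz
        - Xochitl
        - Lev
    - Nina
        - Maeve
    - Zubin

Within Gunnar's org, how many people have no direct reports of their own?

3

The people in Gunnar's organization with no one reporting to them are Lev, Xochitl, Paz. That is 3.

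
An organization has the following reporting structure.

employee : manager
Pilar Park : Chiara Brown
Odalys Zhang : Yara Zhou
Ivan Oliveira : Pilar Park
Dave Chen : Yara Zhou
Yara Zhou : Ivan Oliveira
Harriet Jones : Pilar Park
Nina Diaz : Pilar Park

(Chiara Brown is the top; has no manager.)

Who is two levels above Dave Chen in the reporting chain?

Ivan Oliveira

Dave Chen reports to Yara Zhou, and Yara Zhou reports to Ivan Oliveira. So Dave Chen's skip-level manager is Ivan Oliveira.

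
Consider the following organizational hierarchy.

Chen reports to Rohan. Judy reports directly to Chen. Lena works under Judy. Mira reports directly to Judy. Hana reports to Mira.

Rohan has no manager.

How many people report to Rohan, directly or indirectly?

Rohan directly manages Chen. Under Chen: Judy, Mira, Hana, Lena (4). That's 5 in total.

5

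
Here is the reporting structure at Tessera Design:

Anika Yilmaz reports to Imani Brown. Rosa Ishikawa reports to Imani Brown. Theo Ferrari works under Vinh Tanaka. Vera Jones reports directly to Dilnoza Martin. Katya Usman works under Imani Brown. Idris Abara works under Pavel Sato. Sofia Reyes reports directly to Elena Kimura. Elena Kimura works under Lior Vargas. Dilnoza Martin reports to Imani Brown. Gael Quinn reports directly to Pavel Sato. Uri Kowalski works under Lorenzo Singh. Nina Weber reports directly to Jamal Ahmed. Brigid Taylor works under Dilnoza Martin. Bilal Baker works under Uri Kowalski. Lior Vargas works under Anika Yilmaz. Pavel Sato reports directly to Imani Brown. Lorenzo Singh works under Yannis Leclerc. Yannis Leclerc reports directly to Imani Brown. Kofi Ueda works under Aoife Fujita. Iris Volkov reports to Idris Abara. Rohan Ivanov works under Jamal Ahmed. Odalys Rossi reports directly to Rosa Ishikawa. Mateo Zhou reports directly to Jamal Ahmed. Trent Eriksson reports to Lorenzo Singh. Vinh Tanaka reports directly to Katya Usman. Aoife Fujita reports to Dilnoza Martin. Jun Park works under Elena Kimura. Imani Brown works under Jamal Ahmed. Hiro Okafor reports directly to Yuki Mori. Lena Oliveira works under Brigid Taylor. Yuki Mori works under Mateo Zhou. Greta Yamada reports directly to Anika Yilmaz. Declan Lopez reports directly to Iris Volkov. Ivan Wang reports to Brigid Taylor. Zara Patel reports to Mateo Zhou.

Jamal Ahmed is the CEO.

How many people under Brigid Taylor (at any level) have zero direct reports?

2

The people in Brigid Taylor's organization with no one reporting to them are Ivan Wang, Lena Oliveira. That is 2.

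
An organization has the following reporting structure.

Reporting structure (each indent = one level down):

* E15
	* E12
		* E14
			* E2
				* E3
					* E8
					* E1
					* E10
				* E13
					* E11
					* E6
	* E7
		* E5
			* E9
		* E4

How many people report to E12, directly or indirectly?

9

E12 directly manages E14. Under E14: E2, E13, E6, E11, E3, E10, E1, E8 (8). That's 9 in total.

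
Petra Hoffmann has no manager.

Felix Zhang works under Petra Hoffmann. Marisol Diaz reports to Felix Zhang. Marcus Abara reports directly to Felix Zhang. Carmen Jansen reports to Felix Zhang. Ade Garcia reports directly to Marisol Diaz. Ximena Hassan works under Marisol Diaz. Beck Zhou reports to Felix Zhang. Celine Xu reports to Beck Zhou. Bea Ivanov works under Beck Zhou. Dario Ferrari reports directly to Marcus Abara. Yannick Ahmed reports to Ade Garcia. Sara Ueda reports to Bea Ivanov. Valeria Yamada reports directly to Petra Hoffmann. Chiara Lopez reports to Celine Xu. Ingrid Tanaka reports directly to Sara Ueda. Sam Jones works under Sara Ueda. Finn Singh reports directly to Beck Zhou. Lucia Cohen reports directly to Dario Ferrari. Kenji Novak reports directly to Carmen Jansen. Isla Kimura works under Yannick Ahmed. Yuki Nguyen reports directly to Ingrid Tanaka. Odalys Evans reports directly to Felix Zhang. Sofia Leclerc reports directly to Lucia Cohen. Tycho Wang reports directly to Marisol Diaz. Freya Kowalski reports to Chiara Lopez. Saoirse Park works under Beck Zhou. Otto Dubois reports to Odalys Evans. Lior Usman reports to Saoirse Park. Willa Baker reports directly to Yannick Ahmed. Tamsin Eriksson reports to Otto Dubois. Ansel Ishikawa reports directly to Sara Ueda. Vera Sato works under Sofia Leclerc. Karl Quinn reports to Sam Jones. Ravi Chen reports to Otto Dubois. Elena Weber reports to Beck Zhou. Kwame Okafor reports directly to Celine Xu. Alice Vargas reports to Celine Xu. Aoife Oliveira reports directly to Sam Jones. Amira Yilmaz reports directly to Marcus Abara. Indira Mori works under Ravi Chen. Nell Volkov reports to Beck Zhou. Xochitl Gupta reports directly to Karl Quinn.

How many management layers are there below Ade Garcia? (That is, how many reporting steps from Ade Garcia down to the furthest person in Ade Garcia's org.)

The longest chain under Ade Garcia runs Ade Garcia → Yannick Ahmed → Willa Baker, which is 2 levels below Ade Garcia.

2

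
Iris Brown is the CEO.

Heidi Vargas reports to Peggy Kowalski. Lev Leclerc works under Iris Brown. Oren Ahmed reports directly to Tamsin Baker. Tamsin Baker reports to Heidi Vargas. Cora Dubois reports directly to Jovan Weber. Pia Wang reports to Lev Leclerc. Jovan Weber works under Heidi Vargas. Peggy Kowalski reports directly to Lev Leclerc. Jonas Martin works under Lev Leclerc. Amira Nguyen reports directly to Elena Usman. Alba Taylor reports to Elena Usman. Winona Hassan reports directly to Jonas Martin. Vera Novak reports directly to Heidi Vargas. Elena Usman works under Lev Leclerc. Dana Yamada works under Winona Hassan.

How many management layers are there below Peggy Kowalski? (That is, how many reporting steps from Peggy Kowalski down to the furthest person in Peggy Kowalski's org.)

3

The longest chain under Peggy Kowalski runs Peggy Kowalski → Heidi Vargas → Jovan Weber → Cora Dubois, which is 3 levels below Peggy Kowalski.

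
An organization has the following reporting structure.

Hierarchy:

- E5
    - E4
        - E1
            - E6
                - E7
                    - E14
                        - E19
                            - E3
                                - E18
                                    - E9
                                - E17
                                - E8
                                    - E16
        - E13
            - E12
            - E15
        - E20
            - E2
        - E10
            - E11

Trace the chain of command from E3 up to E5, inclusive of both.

E3 -> E19 -> E14 -> E7 -> E6 -> E1 -> E4 -> E5

E3 reports to E19. E19 reports to E14. E14 reports to E7. E7 reports to E6. E6 reports to E1. E1 reports to E4. E4 reports to E5. E5 is at the top.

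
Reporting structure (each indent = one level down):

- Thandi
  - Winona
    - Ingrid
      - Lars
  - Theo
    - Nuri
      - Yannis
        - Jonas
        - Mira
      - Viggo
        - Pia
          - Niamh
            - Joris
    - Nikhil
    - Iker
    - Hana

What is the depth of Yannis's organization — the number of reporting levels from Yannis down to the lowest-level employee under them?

1

The longest chain under Yannis runs Yannis → Mira, which is 1 level below Yannis.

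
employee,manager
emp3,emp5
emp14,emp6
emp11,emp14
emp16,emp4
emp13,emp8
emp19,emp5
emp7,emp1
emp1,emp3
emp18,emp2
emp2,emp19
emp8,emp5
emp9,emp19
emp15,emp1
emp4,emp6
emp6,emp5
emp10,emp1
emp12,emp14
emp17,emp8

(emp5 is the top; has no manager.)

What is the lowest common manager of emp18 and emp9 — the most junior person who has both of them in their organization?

emp18's chain of managers is emp2, emp19, emp5. emp9's chain of managers is emp19, emp5. The first manager that appears in both chains is emp19.

emp19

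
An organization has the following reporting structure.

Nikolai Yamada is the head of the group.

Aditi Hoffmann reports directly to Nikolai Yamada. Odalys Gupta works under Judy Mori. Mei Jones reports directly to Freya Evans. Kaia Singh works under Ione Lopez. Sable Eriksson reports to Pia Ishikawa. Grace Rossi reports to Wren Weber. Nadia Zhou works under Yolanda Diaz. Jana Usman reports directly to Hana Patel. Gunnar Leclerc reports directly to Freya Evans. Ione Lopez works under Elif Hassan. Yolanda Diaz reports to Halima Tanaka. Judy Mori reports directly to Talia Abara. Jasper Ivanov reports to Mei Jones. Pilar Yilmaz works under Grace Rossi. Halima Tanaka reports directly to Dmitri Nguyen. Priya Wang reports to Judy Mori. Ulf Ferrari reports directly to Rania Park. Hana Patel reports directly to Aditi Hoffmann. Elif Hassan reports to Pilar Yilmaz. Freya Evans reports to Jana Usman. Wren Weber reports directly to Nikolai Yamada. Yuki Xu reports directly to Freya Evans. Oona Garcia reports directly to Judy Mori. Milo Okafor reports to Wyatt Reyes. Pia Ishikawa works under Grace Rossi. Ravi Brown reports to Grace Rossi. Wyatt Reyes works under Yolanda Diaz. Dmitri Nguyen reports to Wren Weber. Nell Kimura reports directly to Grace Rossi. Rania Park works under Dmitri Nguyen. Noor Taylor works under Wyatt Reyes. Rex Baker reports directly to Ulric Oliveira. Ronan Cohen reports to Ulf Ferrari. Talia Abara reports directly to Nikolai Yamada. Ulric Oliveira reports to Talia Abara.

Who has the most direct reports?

Grace Rossi

Direct-report counts: Nikolai Yamada has 3; Talia Abara has 2; Judy Mori has 3; Ulric Oliveira has 1; Aditi Hoffmann has 1; Hana Patel has 1; Jana Usman has 1; Freya Evans has 3; Mei Jones has 1; Wren Weber has 2; Grace Rossi has 4; Pilar Yilmaz has 1; Elif Hassan has 1; Ione Lopez has 1; Pia Ishikawa has 1; Dmitri Nguyen has 2; Rania Park has 1; Ulf Ferrari has 1; Halima Tanaka has 1; Yolanda Diaz has 2; Wyatt Reyes has 2. The largest is 4, held by Grace Rossi.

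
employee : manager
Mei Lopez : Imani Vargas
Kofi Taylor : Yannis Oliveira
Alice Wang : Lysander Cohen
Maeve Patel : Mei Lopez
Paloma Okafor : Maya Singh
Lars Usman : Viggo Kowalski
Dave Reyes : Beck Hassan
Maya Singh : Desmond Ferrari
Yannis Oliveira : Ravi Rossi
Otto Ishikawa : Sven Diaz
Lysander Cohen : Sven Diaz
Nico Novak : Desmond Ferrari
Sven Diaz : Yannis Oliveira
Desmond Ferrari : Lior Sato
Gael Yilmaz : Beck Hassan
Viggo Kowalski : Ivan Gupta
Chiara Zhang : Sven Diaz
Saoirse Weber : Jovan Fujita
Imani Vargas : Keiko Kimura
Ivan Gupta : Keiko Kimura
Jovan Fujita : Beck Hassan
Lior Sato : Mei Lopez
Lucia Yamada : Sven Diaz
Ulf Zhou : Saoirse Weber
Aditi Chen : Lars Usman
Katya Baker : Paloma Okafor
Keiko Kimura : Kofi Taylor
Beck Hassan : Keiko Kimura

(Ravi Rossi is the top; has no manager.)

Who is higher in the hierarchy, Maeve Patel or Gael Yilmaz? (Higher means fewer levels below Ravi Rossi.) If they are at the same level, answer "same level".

Gael Yilmaz

Maeve Patel is 6 levels below Ravi Rossi; Gael Yilmaz is 5. Gael Yilmaz is higher.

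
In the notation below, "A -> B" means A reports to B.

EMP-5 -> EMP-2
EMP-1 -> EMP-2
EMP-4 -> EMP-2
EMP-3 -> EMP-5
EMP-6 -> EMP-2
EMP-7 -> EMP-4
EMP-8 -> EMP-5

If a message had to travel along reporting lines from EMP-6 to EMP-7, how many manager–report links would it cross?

EMP-6 is 1 level below EMP-2, and EMP-7 is 2 levels below EMP-2 (their lowest common manager). The shortest path runs up from EMP-6 to EMP-2 and back down to EMP-7: 1 + 2 = 3 links.

3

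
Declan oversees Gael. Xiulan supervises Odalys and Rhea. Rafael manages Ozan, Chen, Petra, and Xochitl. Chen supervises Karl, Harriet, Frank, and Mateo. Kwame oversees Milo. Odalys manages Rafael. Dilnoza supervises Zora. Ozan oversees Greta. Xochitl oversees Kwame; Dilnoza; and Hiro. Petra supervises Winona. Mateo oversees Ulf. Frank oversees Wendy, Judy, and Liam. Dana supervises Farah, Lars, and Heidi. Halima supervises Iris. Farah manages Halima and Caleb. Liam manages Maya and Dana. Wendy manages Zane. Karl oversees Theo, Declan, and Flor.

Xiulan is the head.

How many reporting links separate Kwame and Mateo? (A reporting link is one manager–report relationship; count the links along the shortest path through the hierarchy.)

4

Kwame is 2 levels below Rafael, and Mateo is 2 levels below Rafael (their lowest common manager). The shortest path runs up from Kwame to Rafael and back down to Mateo: 2 + 2 = 4 links.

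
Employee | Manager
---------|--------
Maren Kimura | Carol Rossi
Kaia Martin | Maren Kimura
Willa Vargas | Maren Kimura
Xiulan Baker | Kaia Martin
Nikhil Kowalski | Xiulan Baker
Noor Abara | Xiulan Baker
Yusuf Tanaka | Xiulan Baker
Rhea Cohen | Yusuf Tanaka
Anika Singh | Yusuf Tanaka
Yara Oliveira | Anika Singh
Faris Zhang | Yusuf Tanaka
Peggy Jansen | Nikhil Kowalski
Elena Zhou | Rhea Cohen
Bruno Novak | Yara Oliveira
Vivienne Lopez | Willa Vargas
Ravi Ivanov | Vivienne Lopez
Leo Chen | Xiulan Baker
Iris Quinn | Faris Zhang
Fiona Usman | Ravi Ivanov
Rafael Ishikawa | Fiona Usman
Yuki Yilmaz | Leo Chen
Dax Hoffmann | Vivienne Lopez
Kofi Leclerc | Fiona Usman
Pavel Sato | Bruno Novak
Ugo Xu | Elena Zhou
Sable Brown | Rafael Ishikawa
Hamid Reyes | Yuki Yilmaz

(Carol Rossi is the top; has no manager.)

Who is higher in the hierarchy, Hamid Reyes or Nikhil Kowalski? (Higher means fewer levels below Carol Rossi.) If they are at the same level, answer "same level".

Hamid Reyes is 6 levels below Carol Rossi; Nikhil Kowalski is 4. Nikhil Kowalski is higher.

Nikhil Kowalski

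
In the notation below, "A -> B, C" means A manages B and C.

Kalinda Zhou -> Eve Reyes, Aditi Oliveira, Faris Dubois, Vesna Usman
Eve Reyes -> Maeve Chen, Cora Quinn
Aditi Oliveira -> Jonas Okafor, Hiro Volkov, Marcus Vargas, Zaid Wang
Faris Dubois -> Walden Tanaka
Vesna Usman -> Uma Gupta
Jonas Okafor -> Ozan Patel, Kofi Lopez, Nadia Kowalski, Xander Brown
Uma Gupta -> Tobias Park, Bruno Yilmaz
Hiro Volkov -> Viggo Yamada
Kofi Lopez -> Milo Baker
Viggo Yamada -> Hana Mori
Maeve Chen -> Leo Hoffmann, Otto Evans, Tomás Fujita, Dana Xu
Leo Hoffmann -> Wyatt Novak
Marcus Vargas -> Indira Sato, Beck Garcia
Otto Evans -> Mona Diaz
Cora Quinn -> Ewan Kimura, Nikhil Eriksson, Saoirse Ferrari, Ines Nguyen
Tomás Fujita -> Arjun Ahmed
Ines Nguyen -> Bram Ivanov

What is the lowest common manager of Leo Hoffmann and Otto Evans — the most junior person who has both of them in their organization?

Maeve Chen

Leo Hoffmann's chain of managers is Maeve Chen, Eve Reyes, Kalinda Zhou. Otto Evans's chain of managers is Maeve Chen, Eve Reyes, Kalinda Zhou. The first manager that appears in both chains is Maeve Chen.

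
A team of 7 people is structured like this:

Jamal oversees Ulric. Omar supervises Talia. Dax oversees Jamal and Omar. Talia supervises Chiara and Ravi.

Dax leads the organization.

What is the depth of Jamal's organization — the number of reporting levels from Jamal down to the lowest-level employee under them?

The longest chain under Jamal runs Jamal → Ulric, which is 1 level below Jamal.

1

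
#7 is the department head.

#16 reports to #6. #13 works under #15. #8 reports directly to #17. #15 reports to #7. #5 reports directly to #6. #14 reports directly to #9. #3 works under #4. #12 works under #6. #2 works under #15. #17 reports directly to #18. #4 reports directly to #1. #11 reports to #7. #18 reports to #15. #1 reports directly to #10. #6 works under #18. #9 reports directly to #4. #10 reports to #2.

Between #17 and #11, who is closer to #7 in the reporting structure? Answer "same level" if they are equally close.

#17 is 3 levels below #7; #11 is 1. #11 is higher.

#11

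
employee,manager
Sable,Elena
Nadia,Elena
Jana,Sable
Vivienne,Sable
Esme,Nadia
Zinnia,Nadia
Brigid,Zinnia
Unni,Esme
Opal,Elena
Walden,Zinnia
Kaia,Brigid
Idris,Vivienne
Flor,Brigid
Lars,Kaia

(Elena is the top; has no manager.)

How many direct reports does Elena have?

Elena directly manages Sable, Nadia, Opal. That is 3 direct reports.

3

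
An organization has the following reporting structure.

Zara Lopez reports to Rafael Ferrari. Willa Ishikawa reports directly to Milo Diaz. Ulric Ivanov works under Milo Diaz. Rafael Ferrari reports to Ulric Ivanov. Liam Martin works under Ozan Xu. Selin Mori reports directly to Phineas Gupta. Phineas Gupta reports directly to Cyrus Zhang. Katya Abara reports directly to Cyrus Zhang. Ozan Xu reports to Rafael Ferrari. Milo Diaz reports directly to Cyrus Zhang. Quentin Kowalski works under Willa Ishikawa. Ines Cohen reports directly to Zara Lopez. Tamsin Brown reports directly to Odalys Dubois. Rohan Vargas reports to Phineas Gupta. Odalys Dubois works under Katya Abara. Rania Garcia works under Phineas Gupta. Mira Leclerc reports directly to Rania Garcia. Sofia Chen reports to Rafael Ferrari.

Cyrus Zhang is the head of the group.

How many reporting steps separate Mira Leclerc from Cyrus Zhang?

Chain from Mira Leclerc up to Cyrus Zhang: Mira Leclerc → Rania Garcia → Phineas Gupta → Cyrus Zhang. That is 3 steps up, so Mira Leclerc is 3 levels below Cyrus Zhang.

3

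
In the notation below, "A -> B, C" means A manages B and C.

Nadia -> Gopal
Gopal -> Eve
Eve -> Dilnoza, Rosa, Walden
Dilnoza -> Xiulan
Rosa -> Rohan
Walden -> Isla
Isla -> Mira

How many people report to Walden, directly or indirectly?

Walden directly manages Isla. Under Isla: Mira (1). That's 2 in total.

2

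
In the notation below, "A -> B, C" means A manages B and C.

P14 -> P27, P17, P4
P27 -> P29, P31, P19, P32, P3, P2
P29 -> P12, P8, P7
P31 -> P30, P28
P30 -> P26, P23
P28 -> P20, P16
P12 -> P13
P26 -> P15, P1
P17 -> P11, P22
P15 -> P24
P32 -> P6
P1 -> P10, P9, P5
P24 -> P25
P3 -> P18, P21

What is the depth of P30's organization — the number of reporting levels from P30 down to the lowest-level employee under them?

4

The longest chain under P30 runs P30 → P26 → P15 → P24 → P25, which is 4 levels below P30.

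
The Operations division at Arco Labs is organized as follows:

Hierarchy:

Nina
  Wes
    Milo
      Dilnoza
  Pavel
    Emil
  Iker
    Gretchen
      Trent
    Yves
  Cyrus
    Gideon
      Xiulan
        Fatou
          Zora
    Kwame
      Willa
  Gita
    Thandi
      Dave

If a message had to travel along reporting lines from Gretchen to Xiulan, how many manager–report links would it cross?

5

Gretchen is 2 levels below Nina, and Xiulan is 3 levels below Nina (their lowest common manager). The shortest path runs up from Gretchen to Nina and back down to Xiulan: 2 + 3 = 5 links.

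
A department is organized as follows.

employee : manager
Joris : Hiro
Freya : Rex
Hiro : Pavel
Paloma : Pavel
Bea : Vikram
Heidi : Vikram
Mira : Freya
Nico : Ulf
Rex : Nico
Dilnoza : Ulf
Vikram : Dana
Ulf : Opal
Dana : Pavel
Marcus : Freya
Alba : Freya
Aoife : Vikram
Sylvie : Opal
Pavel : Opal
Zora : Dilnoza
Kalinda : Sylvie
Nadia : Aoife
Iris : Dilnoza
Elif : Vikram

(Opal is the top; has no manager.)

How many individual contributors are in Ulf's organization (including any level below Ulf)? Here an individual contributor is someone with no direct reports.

5

The people in Ulf's organization with no one reporting to them are Iris, Zora, Alba, Mira, Marcus. That is 5.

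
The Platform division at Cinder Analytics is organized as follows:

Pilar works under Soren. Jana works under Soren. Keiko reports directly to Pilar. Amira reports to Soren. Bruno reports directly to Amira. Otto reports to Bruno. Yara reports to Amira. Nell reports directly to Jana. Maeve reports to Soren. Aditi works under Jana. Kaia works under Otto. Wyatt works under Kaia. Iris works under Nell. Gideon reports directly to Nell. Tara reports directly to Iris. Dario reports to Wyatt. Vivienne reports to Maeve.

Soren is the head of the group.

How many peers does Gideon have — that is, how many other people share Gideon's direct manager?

1

Gideon reports to Nell. Nell's other direct reports are Iris — 1 peer.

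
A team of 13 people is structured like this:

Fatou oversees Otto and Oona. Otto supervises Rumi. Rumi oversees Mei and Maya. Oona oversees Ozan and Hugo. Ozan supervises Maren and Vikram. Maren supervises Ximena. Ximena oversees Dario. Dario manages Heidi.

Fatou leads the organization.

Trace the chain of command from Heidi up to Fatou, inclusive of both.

Heidi -> Dario -> Ximena -> Maren -> Ozan -> Oona -> Fatou

Heidi reports to Dario. Dario reports to Ximena. Ximena reports to Maren. Maren reports to Ozan. Ozan reports to Oona. Oona reports to Fatou. Fatou is at the top.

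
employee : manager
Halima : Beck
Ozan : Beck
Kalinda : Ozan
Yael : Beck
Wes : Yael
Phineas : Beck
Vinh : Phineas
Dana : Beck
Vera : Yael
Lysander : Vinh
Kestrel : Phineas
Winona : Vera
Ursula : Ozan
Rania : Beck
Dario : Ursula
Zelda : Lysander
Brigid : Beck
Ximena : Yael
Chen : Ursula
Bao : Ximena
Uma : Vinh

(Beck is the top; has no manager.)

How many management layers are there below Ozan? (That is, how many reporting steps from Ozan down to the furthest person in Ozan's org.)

The longest chain under Ozan runs Ozan → Ursula → Chen, which is 2 levels below Ozan.

2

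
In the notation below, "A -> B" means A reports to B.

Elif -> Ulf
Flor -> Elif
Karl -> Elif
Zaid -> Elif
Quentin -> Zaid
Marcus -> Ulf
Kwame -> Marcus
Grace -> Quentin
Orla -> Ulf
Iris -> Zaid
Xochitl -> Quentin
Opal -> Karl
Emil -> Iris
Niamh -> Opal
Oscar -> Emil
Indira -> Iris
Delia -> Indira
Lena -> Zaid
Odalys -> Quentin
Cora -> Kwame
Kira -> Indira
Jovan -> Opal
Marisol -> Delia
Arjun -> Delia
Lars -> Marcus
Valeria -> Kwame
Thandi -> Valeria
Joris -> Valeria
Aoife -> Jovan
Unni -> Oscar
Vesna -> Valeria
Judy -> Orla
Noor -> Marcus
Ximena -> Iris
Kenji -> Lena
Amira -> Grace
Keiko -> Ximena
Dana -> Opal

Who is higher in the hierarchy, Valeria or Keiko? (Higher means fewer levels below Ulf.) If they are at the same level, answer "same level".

Valeria is 3 levels below Ulf; Keiko is 5. Valeria is higher.

Valeria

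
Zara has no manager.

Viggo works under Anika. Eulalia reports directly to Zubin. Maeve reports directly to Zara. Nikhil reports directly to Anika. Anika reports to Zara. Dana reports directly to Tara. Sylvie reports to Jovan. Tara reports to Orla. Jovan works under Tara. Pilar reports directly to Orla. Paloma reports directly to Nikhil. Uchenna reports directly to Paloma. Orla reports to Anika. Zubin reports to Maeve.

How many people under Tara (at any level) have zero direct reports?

The people in Tara's organization with no one reporting to them are Dana, Sylvie. That is 2.

2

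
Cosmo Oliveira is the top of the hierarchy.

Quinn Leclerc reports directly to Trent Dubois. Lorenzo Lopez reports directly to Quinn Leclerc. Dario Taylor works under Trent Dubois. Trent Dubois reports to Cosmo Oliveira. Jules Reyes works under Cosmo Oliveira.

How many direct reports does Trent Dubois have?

Trent Dubois directly manages Quinn Leclerc, Dario Taylor. That is 2 direct reports.

2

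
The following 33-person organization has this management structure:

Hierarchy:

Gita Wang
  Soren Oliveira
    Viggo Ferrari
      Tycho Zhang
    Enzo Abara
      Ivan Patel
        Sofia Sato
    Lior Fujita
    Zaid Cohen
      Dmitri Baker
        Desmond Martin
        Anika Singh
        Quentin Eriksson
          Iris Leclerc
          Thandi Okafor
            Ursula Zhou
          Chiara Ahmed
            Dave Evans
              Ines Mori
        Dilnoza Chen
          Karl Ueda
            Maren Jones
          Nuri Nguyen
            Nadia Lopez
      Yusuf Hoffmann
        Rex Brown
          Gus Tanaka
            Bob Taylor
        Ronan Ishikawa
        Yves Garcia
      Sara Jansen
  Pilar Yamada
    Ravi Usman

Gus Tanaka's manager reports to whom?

Yusuf Hoffmann

Gus Tanaka reports to Rex Brown, and Rex Brown reports to Yusuf Hoffmann. So Gus Tanaka's skip-level manager is Yusuf Hoffmann.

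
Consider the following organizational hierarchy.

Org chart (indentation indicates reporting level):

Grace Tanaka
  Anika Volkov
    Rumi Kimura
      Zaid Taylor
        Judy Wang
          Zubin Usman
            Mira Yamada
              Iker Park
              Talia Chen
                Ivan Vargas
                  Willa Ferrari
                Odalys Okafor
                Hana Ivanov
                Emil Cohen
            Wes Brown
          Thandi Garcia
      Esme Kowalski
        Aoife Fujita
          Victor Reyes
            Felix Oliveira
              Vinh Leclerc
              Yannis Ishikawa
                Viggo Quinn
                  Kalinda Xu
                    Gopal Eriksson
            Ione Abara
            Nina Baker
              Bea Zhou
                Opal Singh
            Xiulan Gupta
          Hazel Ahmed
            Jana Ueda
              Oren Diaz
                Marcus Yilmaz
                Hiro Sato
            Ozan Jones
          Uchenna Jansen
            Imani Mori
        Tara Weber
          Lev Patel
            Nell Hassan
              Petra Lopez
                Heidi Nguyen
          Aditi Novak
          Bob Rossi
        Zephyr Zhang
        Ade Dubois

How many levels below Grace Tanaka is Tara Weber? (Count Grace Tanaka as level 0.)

4

Chain from Tara Weber up to Grace Tanaka: Tara Weber → Esme Kowalski → Rumi Kimura → Anika Volkov → Grace Tanaka. That is 4 steps up, so Tara Weber is 4 levels below Grace Tanaka.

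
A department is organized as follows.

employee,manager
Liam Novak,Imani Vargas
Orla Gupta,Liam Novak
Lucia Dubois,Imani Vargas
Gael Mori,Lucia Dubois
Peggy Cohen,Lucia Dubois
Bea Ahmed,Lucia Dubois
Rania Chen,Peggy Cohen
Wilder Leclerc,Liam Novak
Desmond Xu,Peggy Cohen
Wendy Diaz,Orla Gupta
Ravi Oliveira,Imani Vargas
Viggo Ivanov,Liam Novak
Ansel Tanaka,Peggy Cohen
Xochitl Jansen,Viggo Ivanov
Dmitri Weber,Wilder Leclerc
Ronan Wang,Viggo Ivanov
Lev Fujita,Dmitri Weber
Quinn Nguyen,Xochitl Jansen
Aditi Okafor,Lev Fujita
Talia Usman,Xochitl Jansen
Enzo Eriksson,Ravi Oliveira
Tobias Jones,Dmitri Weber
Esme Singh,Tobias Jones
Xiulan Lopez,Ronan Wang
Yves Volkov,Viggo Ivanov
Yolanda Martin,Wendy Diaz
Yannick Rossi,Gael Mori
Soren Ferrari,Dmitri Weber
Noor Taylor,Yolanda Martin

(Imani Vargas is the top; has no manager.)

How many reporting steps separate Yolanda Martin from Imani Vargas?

4

Chain from Yolanda Martin up to Imani Vargas: Yolanda Martin → Wendy Diaz → Orla Gupta → Liam Novak → Imani Vargas. That is 4 steps up, so Yolanda Martin is 4 levels below Imani Vargas.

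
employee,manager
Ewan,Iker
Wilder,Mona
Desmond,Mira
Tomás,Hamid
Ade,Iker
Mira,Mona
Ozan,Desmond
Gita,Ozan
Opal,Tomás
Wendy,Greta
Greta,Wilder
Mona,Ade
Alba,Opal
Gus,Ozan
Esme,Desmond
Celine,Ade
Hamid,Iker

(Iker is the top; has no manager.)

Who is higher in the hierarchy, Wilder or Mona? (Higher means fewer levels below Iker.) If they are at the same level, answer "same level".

Mona

Wilder is 3 levels below Iker; Mona is 2. Mona is higher.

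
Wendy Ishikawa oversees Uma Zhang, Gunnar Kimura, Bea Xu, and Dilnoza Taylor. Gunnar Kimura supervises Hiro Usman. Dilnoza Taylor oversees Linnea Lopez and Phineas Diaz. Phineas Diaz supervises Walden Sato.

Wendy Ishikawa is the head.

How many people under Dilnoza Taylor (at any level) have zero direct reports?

The people in Dilnoza Taylor's organization with no one reporting to them are Walden Sato, Linnea Lopez. That is 2.

2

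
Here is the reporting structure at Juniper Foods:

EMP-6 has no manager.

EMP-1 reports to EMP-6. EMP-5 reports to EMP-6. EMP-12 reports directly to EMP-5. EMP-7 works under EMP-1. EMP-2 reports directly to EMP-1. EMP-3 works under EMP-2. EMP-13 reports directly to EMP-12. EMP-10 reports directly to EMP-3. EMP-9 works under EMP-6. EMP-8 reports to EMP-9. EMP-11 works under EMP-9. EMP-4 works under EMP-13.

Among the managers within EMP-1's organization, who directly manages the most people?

Direct-report counts within EMP-1's organization: EMP-1 has 2; EMP-2 has 1; EMP-3 has 1. The largest is 2, held by EMP-1.

EMP-1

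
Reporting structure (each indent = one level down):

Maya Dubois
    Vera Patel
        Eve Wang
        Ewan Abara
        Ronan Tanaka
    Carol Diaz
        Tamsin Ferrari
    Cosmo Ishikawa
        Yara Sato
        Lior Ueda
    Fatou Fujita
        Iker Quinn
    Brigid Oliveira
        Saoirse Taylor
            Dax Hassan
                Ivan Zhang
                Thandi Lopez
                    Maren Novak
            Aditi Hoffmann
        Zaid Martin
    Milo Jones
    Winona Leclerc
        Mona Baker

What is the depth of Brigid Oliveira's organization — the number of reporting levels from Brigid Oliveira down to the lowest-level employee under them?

The longest chain under Brigid Oliveira runs Brigid Oliveira → Saoirse Taylor → Dax Hassan → Thandi Lopez → Maren Novak, which is 4 levels below Brigid Oliveira.

4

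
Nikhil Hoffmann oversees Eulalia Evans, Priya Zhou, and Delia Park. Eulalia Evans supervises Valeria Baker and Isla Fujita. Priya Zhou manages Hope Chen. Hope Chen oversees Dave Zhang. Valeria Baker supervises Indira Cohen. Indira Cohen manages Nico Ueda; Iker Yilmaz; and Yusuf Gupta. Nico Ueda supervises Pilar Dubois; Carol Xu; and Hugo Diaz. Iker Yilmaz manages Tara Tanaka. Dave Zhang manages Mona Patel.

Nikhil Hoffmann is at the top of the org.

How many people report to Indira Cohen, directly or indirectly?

Indira Cohen directly manages Nico Ueda, Iker Yilmaz, Yusuf Gupta. Under Nico Ueda: Hugo Diaz, Carol Xu, Pilar Dubois (3). Under Iker Yilmaz: Tara Tanaka (1). Yusuf Gupta has no reports. So Indira Cohen's organization is 3 direct reports plus everyone under them: 4 + 2 + 1 = 7.

7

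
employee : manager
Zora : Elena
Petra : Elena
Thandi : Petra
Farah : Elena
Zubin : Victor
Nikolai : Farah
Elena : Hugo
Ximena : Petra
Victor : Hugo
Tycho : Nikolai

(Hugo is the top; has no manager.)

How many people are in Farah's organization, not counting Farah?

Farah directly manages Nikolai. Under Nikolai: Tycho (1). That's 2 in total.

2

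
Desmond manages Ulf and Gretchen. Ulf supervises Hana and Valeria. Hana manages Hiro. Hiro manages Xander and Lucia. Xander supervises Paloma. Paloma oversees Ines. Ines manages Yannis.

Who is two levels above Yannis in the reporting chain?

Yannis reports to Ines, and Ines reports to Paloma. So Yannis's skip-level manager is Paloma.

Paloma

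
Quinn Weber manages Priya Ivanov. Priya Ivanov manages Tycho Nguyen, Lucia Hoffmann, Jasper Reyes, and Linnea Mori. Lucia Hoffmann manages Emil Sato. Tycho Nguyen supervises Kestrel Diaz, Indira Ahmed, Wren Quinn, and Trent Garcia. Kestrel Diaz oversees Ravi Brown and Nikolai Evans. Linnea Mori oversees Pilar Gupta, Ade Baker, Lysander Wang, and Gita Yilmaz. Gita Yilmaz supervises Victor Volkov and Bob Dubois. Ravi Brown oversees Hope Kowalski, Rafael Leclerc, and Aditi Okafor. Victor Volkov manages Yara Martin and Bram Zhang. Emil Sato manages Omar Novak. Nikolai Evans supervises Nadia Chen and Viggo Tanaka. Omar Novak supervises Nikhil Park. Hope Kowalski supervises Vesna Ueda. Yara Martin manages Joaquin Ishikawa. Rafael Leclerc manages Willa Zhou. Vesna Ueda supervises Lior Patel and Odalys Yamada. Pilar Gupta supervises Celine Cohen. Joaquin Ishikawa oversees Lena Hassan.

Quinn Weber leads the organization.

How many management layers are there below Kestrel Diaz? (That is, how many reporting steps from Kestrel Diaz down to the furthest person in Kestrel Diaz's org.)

4

The longest chain under Kestrel Diaz runs Kestrel Diaz → Ravi Brown → Hope Kowalski → Vesna Ueda → Odalys Yamada, which is 4 levels below Kestrel Diaz.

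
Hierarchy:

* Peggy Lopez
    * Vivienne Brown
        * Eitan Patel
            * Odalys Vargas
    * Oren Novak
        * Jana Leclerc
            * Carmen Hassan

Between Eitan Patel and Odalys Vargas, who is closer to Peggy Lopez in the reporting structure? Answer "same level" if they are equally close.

Eitan Patel

Eitan Patel is 2 levels below Peggy Lopez; Odalys Vargas is 3. Eitan Patel is higher.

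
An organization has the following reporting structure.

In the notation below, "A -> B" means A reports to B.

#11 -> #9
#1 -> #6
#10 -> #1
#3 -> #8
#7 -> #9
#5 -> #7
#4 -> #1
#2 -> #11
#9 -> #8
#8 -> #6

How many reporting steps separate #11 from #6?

3

Chain from #11 up to #6: #11 → #9 → #8 → #6. That is 3 steps up, so #11 is 3 levels below #6.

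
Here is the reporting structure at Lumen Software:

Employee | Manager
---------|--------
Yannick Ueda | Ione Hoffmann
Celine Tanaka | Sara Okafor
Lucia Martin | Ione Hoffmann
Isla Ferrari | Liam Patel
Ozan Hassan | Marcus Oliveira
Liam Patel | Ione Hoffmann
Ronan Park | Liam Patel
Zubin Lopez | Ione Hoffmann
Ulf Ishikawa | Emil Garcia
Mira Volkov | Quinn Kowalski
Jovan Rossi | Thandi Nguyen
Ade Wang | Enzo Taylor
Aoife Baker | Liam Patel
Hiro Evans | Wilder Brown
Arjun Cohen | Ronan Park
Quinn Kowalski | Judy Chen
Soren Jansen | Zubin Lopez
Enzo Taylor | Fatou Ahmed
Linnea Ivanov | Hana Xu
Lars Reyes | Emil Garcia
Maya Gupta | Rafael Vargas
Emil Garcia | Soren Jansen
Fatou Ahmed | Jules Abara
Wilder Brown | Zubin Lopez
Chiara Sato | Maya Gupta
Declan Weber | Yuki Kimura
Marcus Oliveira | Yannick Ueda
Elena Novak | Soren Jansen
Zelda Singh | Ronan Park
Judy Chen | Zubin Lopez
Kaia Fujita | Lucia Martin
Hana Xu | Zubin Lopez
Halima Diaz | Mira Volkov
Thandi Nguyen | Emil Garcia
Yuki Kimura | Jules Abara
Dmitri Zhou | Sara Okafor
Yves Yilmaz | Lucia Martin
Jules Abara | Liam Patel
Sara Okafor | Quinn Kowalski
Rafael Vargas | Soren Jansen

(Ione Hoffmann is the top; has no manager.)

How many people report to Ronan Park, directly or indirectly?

2

Ronan Park directly manages Zelda Singh, Arjun Cohen. Zelda Singh has no reports. Arjun Cohen has no reports. So Ronan Park's organization is 2 direct reports plus everyone under them: 1 + 1 = 2.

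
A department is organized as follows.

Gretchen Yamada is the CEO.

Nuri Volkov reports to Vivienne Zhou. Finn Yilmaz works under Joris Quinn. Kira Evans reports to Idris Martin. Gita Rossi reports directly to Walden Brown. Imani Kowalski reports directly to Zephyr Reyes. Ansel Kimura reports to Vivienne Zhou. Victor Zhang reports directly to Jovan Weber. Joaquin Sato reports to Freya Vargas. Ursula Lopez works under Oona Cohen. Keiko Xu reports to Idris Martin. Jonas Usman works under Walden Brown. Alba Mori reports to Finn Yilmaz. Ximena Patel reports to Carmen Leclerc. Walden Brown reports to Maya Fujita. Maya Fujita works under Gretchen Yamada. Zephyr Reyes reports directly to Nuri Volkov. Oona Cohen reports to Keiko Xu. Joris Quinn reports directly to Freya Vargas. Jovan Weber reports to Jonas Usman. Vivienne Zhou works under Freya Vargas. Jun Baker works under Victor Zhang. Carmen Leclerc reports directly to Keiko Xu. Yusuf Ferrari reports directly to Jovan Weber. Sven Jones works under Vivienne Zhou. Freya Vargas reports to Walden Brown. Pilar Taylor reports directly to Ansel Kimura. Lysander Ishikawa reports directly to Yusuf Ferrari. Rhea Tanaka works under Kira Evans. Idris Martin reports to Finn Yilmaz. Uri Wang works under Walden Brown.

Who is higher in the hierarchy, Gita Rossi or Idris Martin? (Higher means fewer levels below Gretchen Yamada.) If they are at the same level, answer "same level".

Gita Rossi

Gita Rossi is 3 levels below Gretchen Yamada; Idris Martin is 6. Gita Rossi is higher.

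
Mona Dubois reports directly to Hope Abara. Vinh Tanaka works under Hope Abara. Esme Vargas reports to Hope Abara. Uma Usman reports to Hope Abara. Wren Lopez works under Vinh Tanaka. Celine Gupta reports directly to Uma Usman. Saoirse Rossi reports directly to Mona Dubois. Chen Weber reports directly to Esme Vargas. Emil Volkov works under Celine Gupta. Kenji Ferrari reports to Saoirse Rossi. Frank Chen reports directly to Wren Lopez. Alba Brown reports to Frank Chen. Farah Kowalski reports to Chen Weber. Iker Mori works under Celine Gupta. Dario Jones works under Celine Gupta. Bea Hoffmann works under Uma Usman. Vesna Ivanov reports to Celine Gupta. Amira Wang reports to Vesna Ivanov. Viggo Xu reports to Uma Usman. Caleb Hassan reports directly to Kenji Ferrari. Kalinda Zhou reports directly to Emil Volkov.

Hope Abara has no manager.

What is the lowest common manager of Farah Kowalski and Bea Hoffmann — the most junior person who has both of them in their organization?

Farah Kowalski's chain of managers is Chen Weber, Esme Vargas, Hope Abara. Bea Hoffmann's chain of managers is Uma Usman, Hope Abara. The first manager that appears in both chains is Hope Abara.

Hope Abara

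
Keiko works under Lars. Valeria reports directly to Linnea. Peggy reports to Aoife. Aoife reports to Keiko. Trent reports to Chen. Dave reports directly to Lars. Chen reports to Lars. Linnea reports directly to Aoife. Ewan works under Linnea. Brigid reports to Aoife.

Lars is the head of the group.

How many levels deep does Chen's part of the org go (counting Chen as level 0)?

1

The longest chain under Chen runs Chen → Trent, which is 1 level below Chen.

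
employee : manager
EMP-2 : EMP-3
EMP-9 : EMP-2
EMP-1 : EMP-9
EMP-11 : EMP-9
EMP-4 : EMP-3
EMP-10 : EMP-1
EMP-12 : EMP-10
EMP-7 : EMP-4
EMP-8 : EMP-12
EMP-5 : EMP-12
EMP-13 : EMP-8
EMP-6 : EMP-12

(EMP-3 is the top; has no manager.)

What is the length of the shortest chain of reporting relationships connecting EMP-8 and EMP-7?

EMP-8 is 6 levels below EMP-3, and EMP-7 is 2 levels below EMP-3 (their lowest common manager). The shortest path runs up from EMP-8 to EMP-3 and back down to EMP-7: 6 + 2 = 8 links.

8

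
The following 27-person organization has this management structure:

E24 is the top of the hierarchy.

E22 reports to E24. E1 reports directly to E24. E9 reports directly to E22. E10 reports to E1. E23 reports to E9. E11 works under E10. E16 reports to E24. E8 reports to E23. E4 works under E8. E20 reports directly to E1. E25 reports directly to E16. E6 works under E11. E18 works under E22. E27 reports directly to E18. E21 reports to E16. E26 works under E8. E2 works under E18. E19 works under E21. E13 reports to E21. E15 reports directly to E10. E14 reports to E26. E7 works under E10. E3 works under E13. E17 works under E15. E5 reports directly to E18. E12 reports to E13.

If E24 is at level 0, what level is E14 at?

6

Chain from E14 up to E24: E14 → E26 → E8 → E23 → E9 → E22 → E24. That is 6 steps up, so E14 is 6 levels below E24.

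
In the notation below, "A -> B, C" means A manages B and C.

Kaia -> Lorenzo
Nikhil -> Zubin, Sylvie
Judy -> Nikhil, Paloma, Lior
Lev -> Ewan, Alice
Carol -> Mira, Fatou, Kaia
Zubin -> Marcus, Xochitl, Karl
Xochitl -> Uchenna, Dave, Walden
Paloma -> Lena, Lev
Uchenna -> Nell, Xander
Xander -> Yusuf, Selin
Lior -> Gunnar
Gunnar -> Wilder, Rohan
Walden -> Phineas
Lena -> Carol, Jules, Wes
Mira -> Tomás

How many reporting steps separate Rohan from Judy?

Chain from Rohan up to Judy: Rohan → Gunnar → Lior → Judy. That is 3 steps up, so Rohan is 3 levels below Judy.

3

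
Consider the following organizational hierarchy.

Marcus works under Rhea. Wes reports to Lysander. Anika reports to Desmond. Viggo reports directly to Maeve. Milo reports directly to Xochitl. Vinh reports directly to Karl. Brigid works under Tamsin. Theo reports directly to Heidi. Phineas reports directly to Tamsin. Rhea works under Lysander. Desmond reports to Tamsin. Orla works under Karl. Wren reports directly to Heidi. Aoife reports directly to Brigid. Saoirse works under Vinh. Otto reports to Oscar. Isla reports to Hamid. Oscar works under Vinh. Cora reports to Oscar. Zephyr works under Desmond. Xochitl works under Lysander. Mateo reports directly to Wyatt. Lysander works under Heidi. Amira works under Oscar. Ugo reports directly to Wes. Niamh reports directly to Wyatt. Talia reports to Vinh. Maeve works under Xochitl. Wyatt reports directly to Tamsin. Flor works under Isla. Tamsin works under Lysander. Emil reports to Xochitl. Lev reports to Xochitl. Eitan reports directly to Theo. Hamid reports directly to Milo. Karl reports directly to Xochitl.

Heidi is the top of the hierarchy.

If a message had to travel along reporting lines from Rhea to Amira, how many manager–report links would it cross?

Rhea is 1 level below Lysander, and Amira is 5 levels below Lysander (their lowest common manager). The shortest path runs up from Rhea to Lysander and back down to Amira: 1 + 5 = 6 links.

6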